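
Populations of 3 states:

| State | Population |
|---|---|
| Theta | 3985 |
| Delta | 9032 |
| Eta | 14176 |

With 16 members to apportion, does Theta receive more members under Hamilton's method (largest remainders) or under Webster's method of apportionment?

Hamilton

Hamilton: Theta 3, Delta 5, Eta 8.
Webster: Theta 2, Delta 5, Eta 9.
Theta gets 3 under Hamilton and 2 under Webster.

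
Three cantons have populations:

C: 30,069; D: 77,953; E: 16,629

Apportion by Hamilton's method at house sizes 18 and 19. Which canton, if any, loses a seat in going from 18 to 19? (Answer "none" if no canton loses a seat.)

At 18 seats: C 4, D 11, E 3.
At 19 seats: C 5, D 12, E 2.
E drops from 3 to 2.

E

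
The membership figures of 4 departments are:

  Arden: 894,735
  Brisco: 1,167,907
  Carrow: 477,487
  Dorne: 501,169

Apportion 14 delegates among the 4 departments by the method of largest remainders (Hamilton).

Total 3041298; standard divisor 3041298/14 ≈ 217235.571.
Standard quotas: Arden 4.1187, Brisco 5.3762, Carrow 2.1980, Dorne 2.3070.
Lower quotas: Arden 4, Brisco 5, Carrow 2, Dorne 2 (sum 13, leaving 1 seat).
Remainders in descending order: Brisco 0.3762, Dorne 0.3070, Carrow 0.1980, Arden 0.1187.
The surplus seat goes to Brisco.

Arden: 4, Brisco: 6, Carrow: 2, Dorne: 2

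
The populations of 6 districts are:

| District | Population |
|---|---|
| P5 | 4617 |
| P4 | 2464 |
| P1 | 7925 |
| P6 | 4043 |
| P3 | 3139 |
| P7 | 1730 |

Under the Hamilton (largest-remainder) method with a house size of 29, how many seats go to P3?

4

Standard divisor: 23918 ÷ 29 ≈ 824.759.
Standard quotas: P5 5.5980, P4 2.9875, P1 9.6089, P6 4.9020, P3 3.8060, P7 2.0976.
Lower quotas: P5 5, P4 2, P1 9, P6 4, P3 3, P7 2 (sum 25, leaving 4 seats).
Remainders in descending order: P4 0.9875, P6 0.9020, P3 0.8060, P1 0.6089, P5 0.5980, P7 0.0976.
Largest remainders: P4, P6, P3, P1 receive the extra seats.
P3 receives 4.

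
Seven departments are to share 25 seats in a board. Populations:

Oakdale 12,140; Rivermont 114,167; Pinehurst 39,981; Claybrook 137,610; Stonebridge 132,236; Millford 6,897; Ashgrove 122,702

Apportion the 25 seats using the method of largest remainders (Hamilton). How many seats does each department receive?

Oakdale=1, Rivermont=5, Pinehurst=2, Claybrook=6, Stonebridge=6, Millford=0, Ashgrove=5

Total 565733; standard divisor 565733/25 ≈ 22629.32.
Standard quotas: Oakdale 0.5365, Rivermont 5.0451, Pinehurst 1.7668, Claybrook 6.0810, Stonebridge 5.8436, Millford 0.3048, Ashgrove 5.4223.
Lower quotas: Oakdale 0, Rivermont 5, Pinehurst 1, Claybrook 6, Stonebridge 5, Millford 0, Ashgrove 5 (sum 22, leaving 3 seats).
Remainders in descending order: Stonebridge 0.8436, Pinehurst 0.7668, Oakdale 0.5365, Ashgrove 0.4223, Millford 0.3048, Claybrook 0.0810, Rivermont 0.0451.
Largest remainders: Stonebridge, Pinehurst, Oakdale receive the extra seats.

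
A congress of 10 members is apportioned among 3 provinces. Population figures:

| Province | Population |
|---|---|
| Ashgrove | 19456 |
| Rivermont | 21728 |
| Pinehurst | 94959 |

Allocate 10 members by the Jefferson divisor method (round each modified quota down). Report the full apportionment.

Ashgrove: 1, Rivermont: 1, Pinehurst: 8

Standard divisor 136143/10 ≈ 13614.3; standard quotas: Ashgrove 1.429, Rivermont 1.596, Pinehurst 6.975.
Rounding down gives 1, 1, 6 = 8 seats, so the divisor must be adjusted.
With modified divisor 11400: modified quotas Ashgrove 1.707, Rivermont 1.906, Pinehurst 8.330.
Rounding down: Ashgrove 1, Rivermont 1, Pinehurst 8 (total 10).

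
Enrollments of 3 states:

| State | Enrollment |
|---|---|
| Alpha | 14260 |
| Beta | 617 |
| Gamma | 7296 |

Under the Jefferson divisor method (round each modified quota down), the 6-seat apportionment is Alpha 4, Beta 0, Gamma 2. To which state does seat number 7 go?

Priority for the next seat is population ÷ (current seats + 1).
Priorities: Alpha 2852.000, Beta 617.000, Gamma 2432.000.
Highest priority: Alpha.

Alpha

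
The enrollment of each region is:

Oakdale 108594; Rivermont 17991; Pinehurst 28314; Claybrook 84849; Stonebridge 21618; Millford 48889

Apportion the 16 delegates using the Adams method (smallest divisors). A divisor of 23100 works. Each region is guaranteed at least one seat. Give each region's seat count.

Oakdale: 5, Rivermont: 1, Pinehurst: 2, Claybrook: 4, Stonebridge: 1, Millford: 3

With modified divisor 23100: modified quotas Oakdale 4.701, Rivermont 0.779, Pinehurst 1.226, Claybrook 3.673, Stonebridge 0.936, Millford 2.116.
Rounding up: Oakdale 5, Rivermont 1, Pinehurst 2, Claybrook 4, Stonebridge 1, Millford 3 (total 16).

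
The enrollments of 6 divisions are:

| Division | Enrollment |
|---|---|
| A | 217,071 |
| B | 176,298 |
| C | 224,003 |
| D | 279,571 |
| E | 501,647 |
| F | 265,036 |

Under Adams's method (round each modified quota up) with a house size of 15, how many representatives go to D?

Standard divisor 1663626/15 ≈ 110908.4; standard quotas: A 1.957, B 1.590, C 2.020, D 2.521, E 4.523, F 2.390.
Rounding up gives 2, 2, 3, 3, 5, 3 = 18 seats, so the divisor must be adjusted.
With modified divisor 136200: modified quotas A 1.594, B 1.294, C 1.645, D 2.053, E 3.683, F 1.946.
Rounding up: A 2, B 2, C 2, D 3, E 4, F 2 (total 15).
D receives 3.

3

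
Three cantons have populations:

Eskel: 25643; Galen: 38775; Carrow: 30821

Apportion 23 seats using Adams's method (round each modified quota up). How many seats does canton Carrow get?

8

Standard divisor 95239/23 ≈ 4140.826; standard quotas: Eskel 6.193, Galen 9.364, Carrow 7.443.
Rounding up gives 7, 10, 8 = 25 seats, so the divisor must be adjusted.
With modified divisor 4360: modified quotas Eskel 5.881, Galen 8.893, Carrow 7.069.
Rounding up: Eskel 6, Galen 9, Carrow 8 (total 23).
Carrow receives 8.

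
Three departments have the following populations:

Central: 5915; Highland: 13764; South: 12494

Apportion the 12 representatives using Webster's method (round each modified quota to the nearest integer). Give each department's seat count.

Standard divisor 32173/12 ≈ 2681.083; standard quotas: Central 2.206, Highland 5.134, South 4.660.
Rounding to the nearest integer gives Central 2, Highland 5, South 5 — total 12, matching the house size, so no adjustment is needed.

Central: 2; Highland: 5; South: 5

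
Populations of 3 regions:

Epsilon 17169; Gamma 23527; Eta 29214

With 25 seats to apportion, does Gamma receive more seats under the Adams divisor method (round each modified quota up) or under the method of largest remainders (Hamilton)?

Adams

Adams: Epsilon 6, Gamma 9, Eta 10.
Hamilton: Epsilon 6, Gamma 8, Eta 11.
Gamma gets 9 under Adams and 8 under Hamilton.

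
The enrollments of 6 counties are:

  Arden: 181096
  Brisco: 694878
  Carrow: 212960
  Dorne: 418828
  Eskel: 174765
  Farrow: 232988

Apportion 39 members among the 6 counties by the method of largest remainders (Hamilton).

Arden 4, Brisco 14, Carrow 4, Dorne 8, Eskel 4, Farrow 5

Standard divisor: 1915515 ÷ 39 ≈ 49115.769.
Standard quotas: Arden 3.6871, Brisco 14.1478, Carrow 4.3359, Dorne 8.5274, Eskel 3.5582, Farrow 4.7436.
Lower quotas: Arden 3, Brisco 14, Carrow 4, Dorne 8, Eskel 3, Farrow 4 (sum 36, leaving 3 seats).
Remainders in descending order: Farrow 0.7436, Arden 0.6871, Eskel 0.5582, Dorne 0.5274, Carrow 0.3359, Brisco 0.1478.
Largest remainders: Farrow, Arden, Eskel receive the extra seats.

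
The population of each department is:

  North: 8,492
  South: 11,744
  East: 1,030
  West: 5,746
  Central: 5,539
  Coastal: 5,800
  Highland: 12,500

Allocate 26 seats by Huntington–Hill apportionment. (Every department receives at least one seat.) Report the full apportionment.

With divisor 2036: modified quotas North 4.171, South 5.768, East 0.506, West 2.822, Central 2.721, Coastal 2.849, Highland 6.139.
Geometric-mean thresholds: North √(4·5)=4.472, South √(5·6)=5.477, East (min 1), West √(2·3)=2.449, Central √(2·3)=2.449, Coastal √(2·3)=2.449, Highland √(6·7)=6.481.
Each quota rounded against its threshold gives North 4, South 6, East 1, West 3, Central 3, Coastal 3, Highland 6 (total 26).

North 4, South 6, East 1, West 3, Central 3, Coastal 3, Highland 6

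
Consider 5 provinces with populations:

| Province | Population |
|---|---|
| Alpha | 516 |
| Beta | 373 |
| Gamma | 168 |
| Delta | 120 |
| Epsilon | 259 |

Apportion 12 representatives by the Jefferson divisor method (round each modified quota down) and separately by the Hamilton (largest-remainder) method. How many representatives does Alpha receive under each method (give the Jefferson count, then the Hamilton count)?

5 and 4

Jefferson: Alpha 5, Beta 3, Gamma 1, Delta 1, Epsilon 2.
Hamilton: Alpha 4, Beta 3, Gamma 2, Delta 1, Epsilon 2.
Alpha gets 5 under Jefferson and 4 under Hamilton.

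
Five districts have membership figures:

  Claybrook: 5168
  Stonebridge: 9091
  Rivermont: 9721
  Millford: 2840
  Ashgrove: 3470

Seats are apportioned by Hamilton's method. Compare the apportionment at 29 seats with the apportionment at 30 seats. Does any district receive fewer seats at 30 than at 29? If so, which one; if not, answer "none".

At 29 seats: Claybrook 5, Stonebridge 9, Rivermont 9, Millford 3, Ashgrove 3.
At 30 seats: Claybrook 5, Stonebridge 9, Rivermont 10, Millford 3, Ashgrove 3.
No district's allocation decreased.

none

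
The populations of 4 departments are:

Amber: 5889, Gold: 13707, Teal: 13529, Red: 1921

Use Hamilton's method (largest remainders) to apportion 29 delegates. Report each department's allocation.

Standard divisor: 35046 ÷ 29 ≈ 1208.483.
Standard quotas: Amber 4.8731, Gold 11.3423, Teal 11.1950, Red 1.5896.
Lower quotas: Amber 4, Gold 11, Teal 11, Red 1 (sum 27, leaving 2 seats).
Remainders in descending order: Amber 0.8731, Red 0.5896, Gold 0.3423, Teal 0.1950.
The surplus seats go to Amber, Red.

Amber 5, Gold 11, Teal 11, Red 2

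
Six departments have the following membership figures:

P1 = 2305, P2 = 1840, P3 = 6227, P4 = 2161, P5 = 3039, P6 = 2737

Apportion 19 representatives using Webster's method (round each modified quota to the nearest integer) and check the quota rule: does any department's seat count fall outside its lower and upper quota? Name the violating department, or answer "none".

none

Standard quotas: P1 2.392, P2 1.909, P3 6.462, P4 2.243, P5 3.154, P6 2.840.
Webster allocation: P1 2, P2 2, P3 7, P4 2, P5 3, P6 3.
Every allocation lies between the lower and upper quota.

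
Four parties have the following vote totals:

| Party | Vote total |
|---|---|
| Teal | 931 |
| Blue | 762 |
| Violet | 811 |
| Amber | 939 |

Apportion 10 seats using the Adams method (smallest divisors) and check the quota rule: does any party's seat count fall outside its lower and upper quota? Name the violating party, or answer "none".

none

Standard quotas: Teal 2.704, Blue 2.213, Violet 2.356, Amber 2.727.
Adams allocation: Teal 3, Blue 2, Violet 2, Amber 3.
Every allocation lies between the lower and upper quota.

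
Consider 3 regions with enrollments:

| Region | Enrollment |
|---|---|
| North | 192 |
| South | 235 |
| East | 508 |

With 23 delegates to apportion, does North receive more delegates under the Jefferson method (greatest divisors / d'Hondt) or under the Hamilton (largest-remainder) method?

Jefferson: North 4, South 6, East 13.
Hamilton: North 5, South 6, East 12.
North gets 4 under Jefferson and 5 under Hamilton.

Hamilton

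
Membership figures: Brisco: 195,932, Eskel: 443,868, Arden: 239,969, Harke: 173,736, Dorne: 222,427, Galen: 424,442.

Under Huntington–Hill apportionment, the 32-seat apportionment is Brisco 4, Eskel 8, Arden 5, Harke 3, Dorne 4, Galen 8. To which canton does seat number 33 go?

Eskel

Priority for the next seat is population ÷ (√(s·(s+1))).
Priorities: Brisco 43811.727, Eskel 52310.345, Arden 43812.145, Harke 50153.263, Dorne 49736.189, Galen 50020.969.
Highest priority: Eskel.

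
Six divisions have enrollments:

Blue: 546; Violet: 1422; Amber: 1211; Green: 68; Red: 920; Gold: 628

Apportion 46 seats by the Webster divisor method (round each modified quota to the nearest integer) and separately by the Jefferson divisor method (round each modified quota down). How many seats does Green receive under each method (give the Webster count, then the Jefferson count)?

1 and 0

Webster: Blue 5, Violet 14, Amber 11, Green 1, Red 9, Gold 6.
Jefferson: Blue 5, Violet 14, Amber 12, Green 0, Red 9, Gold 6.
Green gets 1 under Webster and 0 under Jefferson.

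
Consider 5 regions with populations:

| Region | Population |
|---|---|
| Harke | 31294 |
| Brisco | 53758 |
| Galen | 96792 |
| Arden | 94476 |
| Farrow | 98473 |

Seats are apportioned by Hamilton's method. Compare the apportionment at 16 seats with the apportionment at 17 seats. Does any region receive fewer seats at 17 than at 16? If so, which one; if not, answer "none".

At 16 seats: Harke 2, Brisco 2, Galen 4, Arden 4, Farrow 4.
At 17 seats: Harke 1, Brisco 3, Galen 4, Arden 4, Farrow 5.
Harke drops from 2 to 1.

Harke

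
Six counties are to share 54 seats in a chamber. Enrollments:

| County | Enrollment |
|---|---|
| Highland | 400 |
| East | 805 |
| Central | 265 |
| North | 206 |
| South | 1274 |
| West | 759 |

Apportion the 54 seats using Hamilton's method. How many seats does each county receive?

Highland=6, East=12, Central=4, North=3, South=18, West=11

The standard divisor is 3709/54 ≈ 68.685.
Standard quotas: Highland 5.824, East 11.720, Central 3.858, North 2.999, South 18.548, West 11.050.
Lower quotas: Highland 5, East 11, Central 3, North 2, South 18, West 11 (sum 50, leaving 4 seats).
Remainders in descending order: North 0.999, Central 0.858, Highland 0.824, East 0.720, South 0.548, West 0.050.
Largest remainders: North, Central, Highland, East receive the extra seats.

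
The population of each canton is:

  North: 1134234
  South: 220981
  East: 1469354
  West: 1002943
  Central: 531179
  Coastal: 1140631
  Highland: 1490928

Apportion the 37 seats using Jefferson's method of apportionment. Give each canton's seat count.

North 6, South 1, East 8, West 5, Central 3, Coastal 6, Highland 8

Standard divisor 6990250/37 ≈ 188925.676; standard quotas: North 6.004, South 1.170, East 7.777, West 5.309, Central 2.812, Coastal 6.037, Highland 7.892.
Rounding down gives 6, 1, 7, 5, 2, 6, 7 = 34 seats, so the divisor must be adjusted.
With modified divisor 172100: modified quotas North 6.591, South 1.284, East 8.538, West 5.828, Central 3.086, Coastal 6.628, Highland 8.663.
Rounding down: North 6, South 1, East 8, West 5, Central 3, Coastal 6, Highland 8 (total 37).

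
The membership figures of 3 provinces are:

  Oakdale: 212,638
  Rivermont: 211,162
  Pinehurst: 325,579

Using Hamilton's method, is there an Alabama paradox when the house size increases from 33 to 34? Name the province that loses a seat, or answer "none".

At 33 seats: Oakdale 10, Rivermont 9, Pinehurst 14.
At 34 seats: Oakdale 10, Rivermont 9, Pinehurst 15.
No province's allocation decreased.

none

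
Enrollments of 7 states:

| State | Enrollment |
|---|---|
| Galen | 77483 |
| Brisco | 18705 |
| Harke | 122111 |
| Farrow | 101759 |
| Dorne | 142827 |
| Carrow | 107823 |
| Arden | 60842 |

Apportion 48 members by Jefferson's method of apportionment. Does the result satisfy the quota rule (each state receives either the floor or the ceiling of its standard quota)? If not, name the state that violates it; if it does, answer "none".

Standard quotas: Galen 5.889, Brisco 1.422, Harke 9.281, Farrow 7.734, Dorne 10.855, Carrow 8.195, Arden 4.624.
Jefferson allocation: Galen 6, Brisco 1, Harke 10, Farrow 8, Dorne 11, Carrow 8, Arden 4.
Every allocation lies between the lower and upper quota.

none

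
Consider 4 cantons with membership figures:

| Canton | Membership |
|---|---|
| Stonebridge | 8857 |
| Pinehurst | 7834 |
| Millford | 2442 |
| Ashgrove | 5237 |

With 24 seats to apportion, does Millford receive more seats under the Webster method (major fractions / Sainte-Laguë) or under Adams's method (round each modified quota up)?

Webster: Stonebridge 9, Pinehurst 8, Millford 2, Ashgrove 5.
Adams: Stonebridge 8, Pinehurst 8, Millford 3, Ashgrove 5.
Millford gets 2 under Webster and 3 under Adams.

Adams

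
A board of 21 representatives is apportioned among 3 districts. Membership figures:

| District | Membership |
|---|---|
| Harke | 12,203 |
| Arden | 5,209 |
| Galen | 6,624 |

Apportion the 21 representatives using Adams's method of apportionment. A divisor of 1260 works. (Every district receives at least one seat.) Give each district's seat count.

Harke 10, Arden 5, Galen 6

With modified divisor 1260: modified quotas Harke 9.685, Arden 4.134, Galen 5.257.
Rounding up: Harke 10, Arden 5, Galen 6 (total 21).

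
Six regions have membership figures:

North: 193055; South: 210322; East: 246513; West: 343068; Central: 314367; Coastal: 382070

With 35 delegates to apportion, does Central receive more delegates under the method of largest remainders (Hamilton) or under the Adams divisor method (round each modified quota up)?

Hamilton

Hamilton: North 4, South 4, East 5, West 7, Central 7, Coastal 8.
Adams: North 4, South 5, East 5, West 7, Central 6, Coastal 8.
Central gets 7 under Hamilton and 6 under Adams.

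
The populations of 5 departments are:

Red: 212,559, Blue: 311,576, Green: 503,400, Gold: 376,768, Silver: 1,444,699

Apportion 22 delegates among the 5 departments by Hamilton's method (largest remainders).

Red=2; Blue=2; Green=4; Gold=3; Silver=11

The standard divisor is 2849002/22 ≈ 129500.091.
Standard quotas: Red 1.6414, Blue 2.4060, Green 3.8873, Gold 2.9094, Silver 11.1560.
Lower quotas: Red 1, Blue 2, Green 3, Gold 2, Silver 11 (sum 19, leaving 3 seats).
Remainders in descending order: Gold 0.9094, Green 0.8873, Red 0.6414, Blue 0.4060, Silver 0.1560.
Largest remainders: Gold, Green, Red receive the extra seats.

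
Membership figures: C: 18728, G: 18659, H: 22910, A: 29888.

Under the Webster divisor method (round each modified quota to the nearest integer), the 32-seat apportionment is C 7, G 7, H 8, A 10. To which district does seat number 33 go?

Priority for the next seat is population ÷ (current seats + 0.5).
Priorities: C 2497.067, G 2487.867, H 2695.294, A 2846.476.
Highest priority: A.

A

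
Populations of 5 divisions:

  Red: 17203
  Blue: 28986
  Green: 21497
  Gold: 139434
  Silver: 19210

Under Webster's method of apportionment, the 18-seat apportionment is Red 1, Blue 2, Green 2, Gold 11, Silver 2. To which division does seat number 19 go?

Gold

Priority for the next seat is population ÷ (current seats + 0.5).
Priorities: Red 11468.667, Blue 11594.400, Green 8598.800, Gold 12124.696, Silver 7684.000.
Highest priority: Gold.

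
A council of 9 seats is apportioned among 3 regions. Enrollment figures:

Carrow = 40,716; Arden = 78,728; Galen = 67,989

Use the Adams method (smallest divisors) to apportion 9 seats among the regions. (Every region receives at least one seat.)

Carrow 2, Arden 4, Galen 3

Standard divisor 187433/9 ≈ 20825.889; standard quotas: Carrow 1.955, Arden 3.780, Galen 3.265.
Rounding up gives 2, 4, 4 = 10 seats, so the divisor must be adjusted.
With modified divisor 24500: modified quotas Carrow 1.662, Arden 3.213, Galen 2.775.
Rounding up: Carrow 2, Arden 4, Galen 3 (total 9).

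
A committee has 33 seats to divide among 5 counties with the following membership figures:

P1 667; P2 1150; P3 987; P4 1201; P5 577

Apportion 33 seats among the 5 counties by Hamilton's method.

The standard divisor is 4582/33 ≈ 138.848.
Standard quotas: P1 4.804, P2 8.282, P3 7.108, P4 8.650, P5 4.156.
Lower quotas: P1 4, P2 8, P3 7, P4 8, P5 4 (sum 31, leaving 2 seats).
Remainders in descending order: P1 0.804, P4 0.650, P2 0.282, P5 0.156, P3 0.108.
Largest remainders: P1, P4 receive the extra seats.

P1: 5, P2: 8, P3: 7, P4: 9, P5: 4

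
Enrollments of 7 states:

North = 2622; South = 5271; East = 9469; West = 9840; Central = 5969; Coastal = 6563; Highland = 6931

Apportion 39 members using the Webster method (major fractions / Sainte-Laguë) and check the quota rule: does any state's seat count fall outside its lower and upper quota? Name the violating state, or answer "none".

Standard quotas: North 2.191, South 4.405, East 7.914, West 8.224, Central 4.989, Coastal 5.485, Highland 5.793.
Webster allocation: North 2, South 4, East 8, West 8, Central 5, Coastal 6, Highland 6.
Every allocation lies between the lower and upper quota.

none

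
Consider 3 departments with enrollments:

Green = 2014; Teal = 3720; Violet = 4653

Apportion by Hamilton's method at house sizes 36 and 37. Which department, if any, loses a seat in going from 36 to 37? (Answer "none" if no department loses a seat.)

At 36 seats: Green 7, Teal 13, Violet 16.
At 37 seats: Green 7, Teal 13, Violet 17.
No department's allocation decreased.

none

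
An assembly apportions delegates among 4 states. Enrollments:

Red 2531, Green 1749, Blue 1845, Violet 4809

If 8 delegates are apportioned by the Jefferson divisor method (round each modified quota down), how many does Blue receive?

1

Standard divisor 10934/8 ≈ 1366.75; standard quotas: Red 1.852, Green 1.280, Blue 1.350, Violet 3.519.
Rounding down gives 1, 1, 1, 3 = 6 seats, so the divisor must be adjusted.
With modified divisor 1100: modified quotas Red 2.301, Green 1.590, Blue 1.677, Violet 4.372.
Rounding down: Red 2, Green 1, Blue 1, Violet 4 (total 8).
Blue receives 1.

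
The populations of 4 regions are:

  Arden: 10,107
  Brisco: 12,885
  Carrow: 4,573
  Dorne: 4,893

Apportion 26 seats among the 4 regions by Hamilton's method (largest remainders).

Arden=8, Brisco=10, Carrow=4, Dorne=4

Total 32458; standard divisor 32458/26 ≈ 1248.385.
Standard quotas: Arden 8.0961, Brisco 10.3213, Carrow 3.6631, Dorne 3.9195.
Lower quotas: Arden 8, Brisco 10, Carrow 3, Dorne 3 (sum 24, leaving 2 seats).
Remainders in descending order: Dorne 0.9195, Carrow 0.6631, Brisco 0.3213, Arden 0.0961.
Largest remainders: Dorne, Carrow receive the extra seats.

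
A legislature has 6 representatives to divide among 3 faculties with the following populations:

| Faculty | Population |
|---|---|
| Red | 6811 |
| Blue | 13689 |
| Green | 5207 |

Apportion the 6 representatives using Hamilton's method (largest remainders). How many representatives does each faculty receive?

The standard divisor is 25707/6 ≈ 4284.5.
Standard quotas: Red 1.5897, Blue 3.1950, Green 1.2153.
Lower quotas: Red 1, Blue 3, Green 1 (sum 5, leaving 1 seat).
Remainders in descending order: Red 0.5897, Green 0.2153, Blue 0.1950.
Largest remainder: Red receives the extra seat.

Red: 2, Blue: 3, Green: 1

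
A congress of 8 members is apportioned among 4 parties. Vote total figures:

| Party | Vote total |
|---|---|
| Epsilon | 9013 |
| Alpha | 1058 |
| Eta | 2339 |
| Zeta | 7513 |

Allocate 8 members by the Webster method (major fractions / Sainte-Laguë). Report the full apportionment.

Standard divisor 19923/8 ≈ 2490.375; standard quotas: Epsilon 3.619, Alpha 0.425, Eta 0.939, Zeta 3.017.
Rounding to the nearest integer gives Epsilon 4, Alpha 0, Eta 1, Zeta 3 — total 8, matching the house size, so no adjustment is needed.

Epsilon: 4, Alpha: 0, Eta: 1, Zeta: 3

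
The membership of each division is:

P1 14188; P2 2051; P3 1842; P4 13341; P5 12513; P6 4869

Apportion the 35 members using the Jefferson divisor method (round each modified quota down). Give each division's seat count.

P1: 11, P2: 1, P3: 1, P4: 10, P5: 9, P6: 3

Standard divisor 48804/35 ≈ 1394.4; standard quotas: P1 10.175, P2 1.471, P3 1.321, P4 9.568, P5 8.974, P6 3.492.
Rounding down gives 10, 1, 1, 9, 8, 3 = 32 seats, so the divisor must be adjusted.
With modified divisor 1270: modified quotas P1 11.172, P2 1.615, P3 1.450, P4 10.505, P5 9.853, P6 3.834.
Rounding down: P1 11, P2 1, P3 1, P4 10, P5 9, P6 3 (total 35).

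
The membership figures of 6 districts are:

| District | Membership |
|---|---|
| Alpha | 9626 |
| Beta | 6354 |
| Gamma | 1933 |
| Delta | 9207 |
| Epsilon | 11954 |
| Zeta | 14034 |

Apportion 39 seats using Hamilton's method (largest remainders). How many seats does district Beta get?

Standard divisor: 53108 ÷ 39 ≈ 1361.744.
Standard quotas: Alpha 7.0689, Beta 4.6661, Gamma 1.4195, Delta 6.7612, Epsilon 8.7785, Zeta 10.3059.
Lower quotas: Alpha 7, Beta 4, Gamma 1, Delta 6, Epsilon 8, Zeta 10 (sum 36, leaving 3 seats).
Remainders in descending order: Epsilon 0.7785, Delta 0.7612, Beta 0.6661, Gamma 0.4195, Zeta 0.3059, Alpha 0.0689.
Largest remainders: Epsilon, Delta, Beta receive the extra seats.
Beta receives 5.

5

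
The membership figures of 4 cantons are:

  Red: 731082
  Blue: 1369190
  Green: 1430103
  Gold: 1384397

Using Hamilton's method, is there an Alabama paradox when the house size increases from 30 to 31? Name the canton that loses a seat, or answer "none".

At 30 seats: Red 5, Blue 8, Green 9, Gold 8.
At 31 seats: Red 4, Blue 9, Green 9, Gold 9.
Red drops from 5 to 4.

Red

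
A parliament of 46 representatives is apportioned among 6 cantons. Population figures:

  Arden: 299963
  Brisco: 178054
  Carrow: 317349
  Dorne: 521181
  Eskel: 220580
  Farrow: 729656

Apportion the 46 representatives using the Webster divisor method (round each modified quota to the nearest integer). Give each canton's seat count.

Standard divisor 2266783/46 ≈ 49277.891; standard quotas: Arden 6.087, Brisco 3.613, Carrow 6.440, Dorne 10.576, Eskel 4.476, Farrow 14.807.
Rounding to the nearest integer gives Arden 6, Brisco 4, Carrow 6, Dorne 11, Eskel 4, Farrow 15 — total 46, matching the house size, so no adjustment is needed.

Arden 6; Brisco 4; Carrow 6; Dorne 11; Eskel 4; Farrow 15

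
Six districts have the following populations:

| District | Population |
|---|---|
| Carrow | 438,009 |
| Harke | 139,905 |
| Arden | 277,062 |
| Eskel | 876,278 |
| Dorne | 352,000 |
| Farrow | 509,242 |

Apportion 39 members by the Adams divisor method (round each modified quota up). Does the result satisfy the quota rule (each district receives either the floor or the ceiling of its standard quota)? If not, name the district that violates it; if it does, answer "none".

none

Standard quotas: Carrow 6.589, Harke 2.105, Arden 4.168, Eskel 13.182, Dorne 5.295, Farrow 7.661.
Adams allocation: Carrow 7, Harke 2, Arden 4, Eskel 13, Dorne 5, Farrow 8.
Every allocation lies between the lower and upper quota.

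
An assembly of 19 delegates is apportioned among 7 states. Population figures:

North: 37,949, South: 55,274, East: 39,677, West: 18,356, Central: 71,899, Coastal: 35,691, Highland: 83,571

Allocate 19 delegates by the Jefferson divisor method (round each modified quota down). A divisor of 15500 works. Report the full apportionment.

North 2, South 3, East 2, West 1, Central 4, Coastal 2, Highland 5

With modified divisor 15500: modified quotas North 2.448, South 3.566, East 2.560, West 1.184, Central 4.639, Coastal 2.303, Highland 5.392.
Rounding down: North 2, South 3, East 2, West 1, Central 4, Coastal 2, Highland 5 (total 19).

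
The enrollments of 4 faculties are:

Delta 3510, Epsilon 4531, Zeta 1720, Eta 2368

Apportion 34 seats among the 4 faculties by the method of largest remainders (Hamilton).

Standard divisor: 12129 ÷ 34 ≈ 356.735.
Standard quotas: Delta 9.839, Epsilon 12.701, Zeta 4.822, Eta 6.638.
Lower quotas: Delta 9, Epsilon 12, Zeta 4, Eta 6 (sum 31, leaving 3 seats).
Remainders in descending order: Delta 0.839, Zeta 0.822, Epsilon 0.701, Eta 0.638.
The surplus seats go to Delta, Zeta, Epsilon.

Delta 10, Epsilon 13, Zeta 5, Eta 6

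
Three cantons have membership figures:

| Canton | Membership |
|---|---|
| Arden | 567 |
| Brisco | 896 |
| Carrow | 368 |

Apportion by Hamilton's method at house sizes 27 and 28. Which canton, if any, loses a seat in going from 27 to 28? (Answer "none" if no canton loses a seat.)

Carrow

At 27 seats: Arden 8, Brisco 13, Carrow 6.
At 28 seats: Arden 9, Brisco 14, Carrow 5.
Carrow drops from 6 to 5.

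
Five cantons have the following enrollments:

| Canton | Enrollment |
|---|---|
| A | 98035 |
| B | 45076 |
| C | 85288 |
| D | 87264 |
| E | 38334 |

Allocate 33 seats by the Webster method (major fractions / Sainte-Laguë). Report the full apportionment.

Standard divisor 353997/33 ≈ 10727.182; standard quotas: A 9.139, B 4.202, C 7.951, D 8.135, E 3.574.
Rounding to the nearest integer gives A 9, B 4, C 8, D 8, E 4 — total 33, matching the house size, so no adjustment is needed.

A 9; B 4; C 8; D 8; E 4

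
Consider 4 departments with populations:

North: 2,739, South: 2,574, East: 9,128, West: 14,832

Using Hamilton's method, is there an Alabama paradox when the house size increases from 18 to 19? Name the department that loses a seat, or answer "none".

none

At 18 seats: North 2, South 1, East 6, West 9.
At 19 seats: North 2, South 2, East 6, West 9.
No department's allocation decreased.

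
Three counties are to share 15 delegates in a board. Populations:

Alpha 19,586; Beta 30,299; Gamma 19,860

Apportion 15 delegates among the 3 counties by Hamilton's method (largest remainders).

Alpha=4; Beta=7; Gamma=4

Standard divisor: 69745 ÷ 15 ≈ 4649.667.
Standard quotas: Alpha 4.2123, Beta 6.5164, Gamma 4.2713.
Lower quotas: Alpha 4, Beta 6, Gamma 4 (sum 14, leaving 1 seat).
Remainders in descending order: Beta 0.5164, Gamma 0.2713, Alpha 0.2123.
Largest remainder: Beta receives the extra seat.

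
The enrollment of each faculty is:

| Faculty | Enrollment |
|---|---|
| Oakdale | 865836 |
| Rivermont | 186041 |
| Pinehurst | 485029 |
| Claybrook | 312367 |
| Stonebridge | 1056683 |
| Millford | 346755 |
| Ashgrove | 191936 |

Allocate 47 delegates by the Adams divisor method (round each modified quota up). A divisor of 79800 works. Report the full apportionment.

Oakdale: 11, Rivermont: 3, Pinehurst: 7, Claybrook: 4, Stonebridge: 14, Millford: 5, Ashgrove: 3

With modified divisor 79800: modified quotas Oakdale 10.850, Rivermont 2.331, Pinehurst 6.078, Claybrook 3.914, Stonebridge 13.242, Millford 4.345, Ashgrove 2.405.
Rounding up: Oakdale 11, Rivermont 3, Pinehurst 7, Claybrook 4, Stonebridge 14, Millford 5, Ashgrove 3 (total 47).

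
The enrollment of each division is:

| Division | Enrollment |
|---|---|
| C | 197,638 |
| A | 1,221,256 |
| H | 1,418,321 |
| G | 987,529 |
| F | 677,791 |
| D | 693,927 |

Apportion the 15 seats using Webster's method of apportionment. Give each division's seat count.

Standard divisor 5196462/15 ≈ 346430.8; standard quotas: C 0.570, A 3.525, H 4.094, G 2.851, F 1.956, D 2.003.
Rounding to the nearest integer gives 1, 4, 4, 3, 2, 2 = 16 seats, so the divisor must be adjusted.
With modified divisor 372000: modified quotas C 0.531, A 3.283, H 3.813, G 2.655, F 1.822, D 1.865.
Rounding to the nearest integer: C 1, A 3, H 4, G 3, F 2, D 2 (total 15).

C=1, A=3, H=4, G=3, F=2, D=2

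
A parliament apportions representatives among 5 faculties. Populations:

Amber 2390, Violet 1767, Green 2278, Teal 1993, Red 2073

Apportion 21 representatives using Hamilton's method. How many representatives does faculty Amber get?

5

Standard divisor: 10501 ÷ 21 ≈ 500.048.
Standard quotas: Amber 4.780, Violet 3.534, Green 4.556, Teal 3.986, Red 4.146.
Lower quotas: Amber 4, Violet 3, Green 4, Teal 3, Red 4 (sum 18, leaving 3 seats).
Remainders in descending order: Teal 0.986, Amber 0.780, Green 0.556, Violet 0.534, Red 0.146.
The surplus seats go to Teal, Amber, Green.
Amber receives 5.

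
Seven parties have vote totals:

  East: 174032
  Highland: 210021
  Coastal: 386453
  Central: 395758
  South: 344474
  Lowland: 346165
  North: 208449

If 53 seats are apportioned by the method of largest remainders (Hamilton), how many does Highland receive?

Total 2065352; standard divisor 2065352/53 ≈ 38968.906.
Standard quotas: East 4.4659, Highland 5.3895, Coastal 9.9170, Central 10.1557, South 8.8397, Lowland 8.8831, North 5.3491.
Lower quotas: East 4, Highland 5, Coastal 9, Central 10, South 8, Lowland 8, North 5 (sum 49, leaving 4 seats).
Remainders in descending order: Coastal 0.9170, Lowland 0.8831, South 0.8397, East 0.4659, Highland 0.3895, North 0.3491, Central 0.1557.
Largest remainders: Coastal, Lowland, South, East receive the extra seats.
Highland receives 5.

5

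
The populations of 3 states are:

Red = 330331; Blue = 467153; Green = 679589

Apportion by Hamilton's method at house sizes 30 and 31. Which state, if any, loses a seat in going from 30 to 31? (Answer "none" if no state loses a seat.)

none

At 30 seats: Red 7, Blue 9, Green 14.
At 31 seats: Red 7, Blue 10, Green 14.
No state's allocation decreased.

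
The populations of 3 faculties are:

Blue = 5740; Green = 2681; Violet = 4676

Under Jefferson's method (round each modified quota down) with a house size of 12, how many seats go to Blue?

6

Standard divisor 13097/12 ≈ 1091.417; standard quotas: Blue 5.259, Green 2.456, Violet 4.284.
Rounding down gives 5, 2, 4 = 11 seats, so the divisor must be adjusted.
With modified divisor 950: modified quotas Blue 6.042, Green 2.822, Violet 4.922.
Rounding down: Blue 6, Green 2, Violet 4 (total 12).
Blue receives 6.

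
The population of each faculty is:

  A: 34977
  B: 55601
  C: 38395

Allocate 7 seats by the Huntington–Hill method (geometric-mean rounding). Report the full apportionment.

With divisor 19375: modified quotas A 1.805, B 2.870, C 1.982.
Geometric-mean thresholds: A √(1·2)=1.414, B √(2·3)=2.449, C √(1·2)=1.414.
Each quota rounded against its threshold gives A 2, B 3, C 2 (total 7).

A 2, B 3, C 2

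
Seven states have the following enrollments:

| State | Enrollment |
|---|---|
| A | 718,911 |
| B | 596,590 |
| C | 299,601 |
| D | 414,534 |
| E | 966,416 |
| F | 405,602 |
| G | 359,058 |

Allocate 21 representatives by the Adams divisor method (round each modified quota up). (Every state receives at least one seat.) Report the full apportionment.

A: 4; B: 3; C: 2; D: 3; E: 5; F: 2; G: 2

Standard divisor 3760712/21 ≈ 179081.524; standard quotas: A 4.014, B 3.331, C 1.673, D 2.315, E 5.397, F 2.265, G 2.005.
Rounding up gives 5, 4, 2, 3, 6, 3, 3 = 26 seats, so the divisor must be adjusted.
With modified divisor 205000: modified quotas A 3.507, B 2.910, C 1.461, D 2.022, E 4.714, F 1.979, G 1.752.
Rounding up: A 4, B 3, C 2, D 3, E 5, F 2, G 2 (total 21).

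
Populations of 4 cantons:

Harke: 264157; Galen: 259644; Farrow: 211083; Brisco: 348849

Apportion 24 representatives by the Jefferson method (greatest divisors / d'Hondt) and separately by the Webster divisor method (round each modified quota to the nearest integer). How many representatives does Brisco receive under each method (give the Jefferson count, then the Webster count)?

8 and 7

Jefferson: Harke 6, Galen 6, Farrow 4, Brisco 8.
Webster: Harke 6, Galen 6, Farrow 5, Brisco 7.
Brisco gets 8 under Jefferson and 7 under Webster.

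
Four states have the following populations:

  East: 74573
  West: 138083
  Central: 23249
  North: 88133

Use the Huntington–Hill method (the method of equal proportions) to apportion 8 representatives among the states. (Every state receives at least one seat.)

East 2; West 3; Central 1; North 2

With divisor 46296: modified quotas East 1.611, West 2.983, Central 0.502, North 1.904.
Geometric-mean thresholds: East √(1·2)=1.414, West √(2·3)=2.449, Central (min 1), North √(1·2)=1.414.
Each quota rounded against its threshold gives East 2, West 3, Central 1, North 2 (total 8).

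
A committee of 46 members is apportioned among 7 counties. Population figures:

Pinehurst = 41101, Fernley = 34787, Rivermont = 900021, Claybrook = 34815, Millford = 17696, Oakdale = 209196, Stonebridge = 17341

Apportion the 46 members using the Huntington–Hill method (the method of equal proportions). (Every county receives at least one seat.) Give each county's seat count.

Pinehurst 2, Fernley 1, Rivermont 32, Claybrook 1, Millford 1, Oakdale 8, Stonebridge 1

With divisor 27826: modified quotas Pinehurst 1.477, Fernley 1.250, Rivermont 32.345, Claybrook 1.251, Millford 0.636, Oakdale 7.518, Stonebridge 0.623.
Geometric-mean thresholds: Pinehurst √(1·2)=1.414, Fernley √(1·2)=1.414, Rivermont √(32·33)=32.496, Claybrook √(1·2)=1.414, Millford (min 1), Oakdale √(7·8)=7.483, Stonebridge (min 1).
Each quota rounded against its threshold gives Pinehurst 2, Fernley 1, Rivermont 32, Claybrook 1, Millford 1, Oakdale 8, Stonebridge 1 (total 46).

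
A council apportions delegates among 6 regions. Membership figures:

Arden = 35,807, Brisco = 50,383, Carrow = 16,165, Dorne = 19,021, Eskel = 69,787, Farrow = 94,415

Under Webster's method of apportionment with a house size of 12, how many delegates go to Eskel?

3

Standard divisor 285578/12 ≈ 23798.167; standard quotas: Arden 1.505, Brisco 2.117, Carrow 0.679, Dorne 0.799, Eskel 2.932, Farrow 3.967.
Rounding to the nearest integer gives 2, 2, 1, 1, 3, 4 = 13 seats, so the divisor must be adjusted.
With modified divisor 25400: modified quotas Arden 1.410, Brisco 1.984, Carrow 0.636, Dorne 0.749, Eskel 2.748, Farrow 3.717.
Rounding to the nearest integer: Arden 1, Brisco 2, Carrow 1, Dorne 1, Eskel 3, Farrow 4 (total 12).
Eskel receives 3.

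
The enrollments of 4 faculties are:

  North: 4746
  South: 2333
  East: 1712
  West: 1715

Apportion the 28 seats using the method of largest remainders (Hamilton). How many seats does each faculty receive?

North=13; South=6; East=4; West=5

Total 10506; standard divisor 10506/28 ≈ 375.214.
Standard quotas: North 12.649, South 6.218, East 4.563, West 4.571.
Lower quotas: North 12, South 6, East 4, West 4 (sum 26, leaving 2 seats).
Remainders in descending order: North 0.649, West 0.571, East 0.563, South 0.218.
Largest remainders: North, West receive the extra seats.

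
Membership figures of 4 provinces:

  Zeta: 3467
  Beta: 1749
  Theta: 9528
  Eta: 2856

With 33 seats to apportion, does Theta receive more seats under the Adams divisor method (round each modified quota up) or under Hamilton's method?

Adams: Zeta 7, Beta 4, Theta 17, Eta 5.
Hamilton: Zeta 7, Beta 3, Theta 18, Eta 5.
Theta gets 17 under Adams and 18 under Hamilton.

Hamilton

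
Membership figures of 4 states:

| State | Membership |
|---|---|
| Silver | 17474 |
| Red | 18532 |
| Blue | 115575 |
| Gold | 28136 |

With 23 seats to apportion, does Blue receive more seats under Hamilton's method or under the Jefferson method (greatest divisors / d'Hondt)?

Hamilton: Silver 2, Red 2, Blue 15, Gold 4.
Jefferson: Silver 2, Red 2, Blue 16, Gold 3.
Blue gets 15 under Hamilton and 16 under Jefferson.

Jefferson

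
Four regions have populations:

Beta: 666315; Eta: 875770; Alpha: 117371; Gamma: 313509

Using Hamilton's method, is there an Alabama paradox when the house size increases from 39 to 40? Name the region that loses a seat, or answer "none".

At 39 seats: Beta 13, Eta 17, Alpha 3, Gamma 6.
At 40 seats: Beta 14, Eta 18, Alpha 2, Gamma 6.
Alpha drops from 3 to 2.

Alpha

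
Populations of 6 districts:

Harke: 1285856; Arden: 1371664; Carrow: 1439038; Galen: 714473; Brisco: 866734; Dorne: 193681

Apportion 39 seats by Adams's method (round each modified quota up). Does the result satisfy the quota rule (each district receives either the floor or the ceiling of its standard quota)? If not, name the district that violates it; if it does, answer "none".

none

Standard quotas: Harke 8.541, Arden 9.111, Carrow 9.559, Galen 4.746, Brisco 5.757, Dorne 1.286.
Adams allocation: Harke 8, Arden 9, Carrow 9, Galen 5, Brisco 6, Dorne 2.
Every allocation lies between the lower and upper quota.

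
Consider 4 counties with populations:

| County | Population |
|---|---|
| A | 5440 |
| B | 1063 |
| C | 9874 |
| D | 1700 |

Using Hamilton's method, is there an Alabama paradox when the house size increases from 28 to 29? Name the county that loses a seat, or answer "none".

At 28 seats: A 8, B 2, C 15, D 3.
At 29 seats: A 9, B 1, C 16, D 3.
B drops from 2 to 1.

B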